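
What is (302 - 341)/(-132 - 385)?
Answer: 39/517 ≈ 0.075435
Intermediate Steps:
(302 - 341)/(-132 - 385) = -39/(-517) = -39*(-1/517) = 39/517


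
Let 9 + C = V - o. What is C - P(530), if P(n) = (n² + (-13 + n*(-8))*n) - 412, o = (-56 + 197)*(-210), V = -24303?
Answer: 1978900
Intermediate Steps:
o = -29610 (o = 141*(-210) = -29610)
P(n) = -412 + n² + n*(-13 - 8*n) (P(n) = (n² + (-13 - 8*n)*n) - 412 = (n² + n*(-13 - 8*n)) - 412 = -412 + n² + n*(-13 - 8*n))
C = 5298 (C = -9 + (-24303 - 1*(-29610)) = -9 + (-24303 + 29610) = -9 + 5307 = 5298)
C - P(530) = 5298 - (-412 - 13*530 - 7*530²) = 5298 - (-412 - 6890 - 7*280900) = 5298 - (-412 - 6890 - 1966300) = 5298 - 1*(-1973602) = 5298 + 1973602 = 1978900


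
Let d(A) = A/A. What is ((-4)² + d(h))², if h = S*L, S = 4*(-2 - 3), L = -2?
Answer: 289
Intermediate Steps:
S = -20 (S = 4*(-5) = -20)
h = 40 (h = -20*(-2) = 40)
d(A) = 1
((-4)² + d(h))² = ((-4)² + 1)² = (16 + 1)² = 17² = 289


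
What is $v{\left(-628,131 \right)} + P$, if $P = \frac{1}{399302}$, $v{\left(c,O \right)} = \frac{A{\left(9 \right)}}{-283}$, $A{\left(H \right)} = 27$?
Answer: $- \frac{10780871}{113002466} \approx -0.095404$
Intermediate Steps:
$v{\left(c,O \right)} = - \frac{27}{283}$ ($v{\left(c,O \right)} = \frac{27}{-283} = 27 \left(- \frac{1}{283}\right) = - \frac{27}{283}$)
$P = \frac{1}{399302} \approx 2.5044 \cdot 10^{-6}$
$v{\left(-628,131 \right)} + P = - \frac{27}{283} + \frac{1}{399302} = - \frac{10780871}{113002466}$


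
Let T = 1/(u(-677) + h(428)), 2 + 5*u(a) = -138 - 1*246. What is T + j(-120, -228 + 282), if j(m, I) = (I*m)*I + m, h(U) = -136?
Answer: -373142645/1066 ≈ -3.5004e+5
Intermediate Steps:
u(a) = -386/5 (u(a) = -⅖ + (-138 - 1*246)/5 = -⅖ + (-138 - 246)/5 = -⅖ + (⅕)*(-384) = -⅖ - 384/5 = -386/5)
j(m, I) = m + m*I² (j(m, I) = m*I² + m = m + m*I²)
T = -5/1066 (T = 1/(-386/5 - 136) = 1/(-1066/5) = -5/1066 ≈ -0.0046904)
T + j(-120, -228 + 282) = -5/1066 - 120*(1 + (-228 + 282)²) = -5/1066 - 120*(1 + 54²) = -5/1066 - 120*(1 + 2916) = -5/1066 - 120*2917 = -5/1066 - 350040 = -373142645/1066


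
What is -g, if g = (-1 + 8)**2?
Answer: -49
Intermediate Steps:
g = 49 (g = 7**2 = 49)
-g = -1*49 = -49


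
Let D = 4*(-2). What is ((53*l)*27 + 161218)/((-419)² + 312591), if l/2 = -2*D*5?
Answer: 195089/244076 ≈ 0.79930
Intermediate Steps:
D = -8
l = 160 (l = 2*(-2*(-8)*5) = 2*(16*5) = 2*80 = 160)
((53*l)*27 + 161218)/((-419)² + 312591) = ((53*160)*27 + 161218)/((-419)² + 312591) = (8480*27 + 161218)/(175561 + 312591) = (228960 + 161218)/488152 = 390178*(1/488152) = 195089/244076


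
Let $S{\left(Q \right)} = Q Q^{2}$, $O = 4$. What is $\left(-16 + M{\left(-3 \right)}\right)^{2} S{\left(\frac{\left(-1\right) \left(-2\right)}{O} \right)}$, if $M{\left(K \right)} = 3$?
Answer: $\frac{169}{8} \approx 21.125$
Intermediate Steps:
$S{\left(Q \right)} = Q^{3}$
$\left(-16 + M{\left(-3 \right)}\right)^{2} S{\left(\frac{\left(-1\right) \left(-2\right)}{O} \right)} = \left(-16 + 3\right)^{2} \left(\frac{\left(-1\right) \left(-2\right)}{4}\right)^{3} = \left(-13\right)^{2} \left(2 \cdot \frac{1}{4}\right)^{3} = \frac{169}{8}$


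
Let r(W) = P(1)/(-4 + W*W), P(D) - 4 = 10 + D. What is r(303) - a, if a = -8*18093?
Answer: 2657644587/18361 ≈ 1.4474e+5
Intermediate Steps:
P(D) = 14 + D (P(D) = 4 + (10 + D) = 14 + D)
r(W) = 15/(-4 + W**2) (r(W) = (14 + 1)/(-4 + W*W) = 15/(-4 + W**2))
a = -144744
r(303) - a = 15/(-4 + 303**2) - 1*(-144744) = 15/(-4 + 91809) + 144744 = 15/91805 + 144744 = 15*(1/91805) + 144744 = 3/18361 + 144744 = 2657644587/18361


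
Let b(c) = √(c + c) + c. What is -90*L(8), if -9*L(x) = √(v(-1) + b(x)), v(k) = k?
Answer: 10*√11 ≈ 33.166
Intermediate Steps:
b(c) = c + √2*√c (b(c) = √(2*c) + c = √2*√c + c = c + √2*√c)
L(x) = -√(-1 + x + √2*√x)/9 (L(x) = -√(-1 + (x + √2*√x))/9 = -√(-1 + x + √2*√x)/9)
-90*L(8) = -(-10)*√(-1 + 8 + √2*√8) = -(-10)*√(-1 + 8 + √2*(2*√2)) = -(-10)*√(-1 + 8 + 4) = -(-10)*√11 = 10*√11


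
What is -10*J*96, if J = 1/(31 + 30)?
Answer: -960/61 ≈ -15.738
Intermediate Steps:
J = 1/61 ≈ 0.016393
-10*J*96 = -10*1/61*96 = -10/61*96 = -960/61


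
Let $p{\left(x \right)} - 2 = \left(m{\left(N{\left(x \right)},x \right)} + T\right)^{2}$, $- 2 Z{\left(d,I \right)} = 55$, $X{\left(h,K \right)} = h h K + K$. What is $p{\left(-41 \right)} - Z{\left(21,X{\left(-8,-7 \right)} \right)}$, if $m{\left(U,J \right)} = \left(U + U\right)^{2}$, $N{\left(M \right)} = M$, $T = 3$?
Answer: $\frac{90505117}{2} \approx 4.5253 \cdot 10^{7}$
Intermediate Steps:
$X{\left(h,K \right)} = K + K h^{2}$ ($X{\left(h,K \right)} = h^{2} K + K = K h^{2} + K = K + K h^{2}$)
$m{\left(U,J \right)} = 4 U^{2}$ ($m{\left(U,J \right)} = \left(2 U\right)^{2} = 4 U^{2}$)
$Z{\left(d,I \right)} = - \frac{55}{2}$ ($Z{\left(d,I \right)} = \left(- \frac{1}{2}\right) 55 = - \frac{55}{2}$)
$p{\left(x \right)} = 2 + \left(3 + 4 x^{2}\right)^{2}$ ($p{\left(x \right)} = 2 + \left(4 x^{2} + 3\right)^{2} = 2 + \left(3 + 4 x^{2}\right)^{2}$)
$p{\left(-41 \right)} - Z{\left(21,X{\left(-8,-7 \right)} \right)} = \left(2 + \left(3 + 4 \left(-41\right)^{2}\right)^{2}\right) - - \frac{55}{2} = \left(2 + \left(3 + 4 \cdot 1681\right)^{2}\right) + \frac{55}{2} = \left(2 + \left(3 + 6724\right)^{2}\right) + \frac{55}{2} = \left(2 + 6727^{2}\right) + \frac{55}{2} = \left(2 + 45252529\right) + \frac{55}{2} = 45252531 + \frac{55}{2} = \frac{90505117}{2}$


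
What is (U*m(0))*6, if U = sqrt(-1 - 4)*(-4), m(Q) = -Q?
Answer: 0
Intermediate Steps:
U = -4*I*sqrt(5) (U = sqrt(-5)*(-4) = (I*sqrt(5))*(-4) = -4*I*sqrt(5) ≈ -8.9443*I)
(U*m(0))*6 = ((-4*I*sqrt(5))*(-1*0))*6 = (-4*I*sqrt(5)*0)*6 = 0*6 = 0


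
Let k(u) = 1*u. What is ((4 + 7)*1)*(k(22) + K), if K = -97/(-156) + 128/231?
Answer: 278389/1092 ≈ 254.94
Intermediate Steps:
K = 14125/12012 (K = -97*(-1/156) + 128*(1/231) = 97/156 + 128/231 = 14125/12012 ≈ 1.1759)
k(u) = u
((4 + 7)*1)*(k(22) + K) = ((4 + 7)*1)*(22 + 14125/12012) = (11*1)*(278389/12012) = 11*(278389/12012) = 278389/1092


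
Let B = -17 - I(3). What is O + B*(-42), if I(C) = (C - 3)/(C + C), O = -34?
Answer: 680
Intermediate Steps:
I(C) = (-3 + C)/(2*C) (I(C) = (-3 + C)/((2*C)) = (-3 + C)*(1/(2*C)) = (-3 + C)/(2*C))
B = -17 (B = -17 - (-3 + 3)/(2*3) = -17 - 0/(2*3) = -17 - 1*0 = -17 + 0 = -17)
O + B*(-42) = -34 - 17*(-42) = -34 + 714 = 680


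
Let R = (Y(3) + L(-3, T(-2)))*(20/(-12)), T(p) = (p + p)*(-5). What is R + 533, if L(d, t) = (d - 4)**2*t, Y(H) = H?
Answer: -3316/3 ≈ -1105.3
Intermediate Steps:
T(p) = -10*p (T(p) = (2*p)*(-5) = -10*p)
L(d, t) = t*(-4 + d)**2 (L(d, t) = (-4 + d)**2*t = t*(-4 + d)**2)
R = -4915/3 (R = (3 + (-10*(-2))*(-4 - 3)**2)*(20/(-12)) = (3 + 20*(-7)**2)*(20*(-1/12)) = (3 + 20*49)*(-5/3) = (3 + 980)*(-5/3) = 983*(-5/3) = -4915/3 ≈ -1638.3)
R + 533 = -4915/3 + 533 = -3316/3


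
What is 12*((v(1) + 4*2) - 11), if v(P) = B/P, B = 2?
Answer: -12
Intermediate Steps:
v(P) = 2/P
12*((v(1) + 4*2) - 11) = 12*((2/1 + 4*2) - 11) = 12*((2*1 + 8) - 11) = 12*((2 + 8) - 11) = 12*(10 - 11) = 12*(-1) = -12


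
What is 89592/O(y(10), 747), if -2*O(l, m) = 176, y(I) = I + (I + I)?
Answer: -11199/11 ≈ -1018.1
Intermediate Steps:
y(I) = 3*I (y(I) = I + 2*I = 3*I)
O(l, m) = -88 (O(l, m) = -1/2*176 = -88)
89592/O(y(10), 747) = 89592/(-88) = 89592*(-1/88) = -11199/11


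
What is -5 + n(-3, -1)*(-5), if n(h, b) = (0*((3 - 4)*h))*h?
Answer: -5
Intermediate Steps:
n(h, b) = 0 (n(h, b) = (0*(-h))*h = 0*h = 0)
-5 + n(-3, -1)*(-5) = -5 + 0*(-5) = -5 + 0 = -5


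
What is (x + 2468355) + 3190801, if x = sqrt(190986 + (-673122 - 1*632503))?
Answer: 5659156 + I*sqrt(1114639) ≈ 5.6592e+6 + 1055.8*I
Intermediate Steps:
x = I*sqrt(1114639) (x = sqrt(190986 + (-673122 - 632503)) = sqrt(190986 - 1305625) = sqrt(-1114639) = I*sqrt(1114639) ≈ 1055.8*I)
(x + 2468355) + 3190801 = (I*sqrt(1114639) + 2468355) + 3190801 = (2468355 + I*sqrt(1114639)) + 3190801 = 5659156 + I*sqrt(1114639)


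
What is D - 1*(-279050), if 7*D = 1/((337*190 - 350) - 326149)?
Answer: 512693821149/1837283 ≈ 2.7905e+5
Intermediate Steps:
D = -1/1837283 (D = 1/(7*((337*190 - 350) - 326149)) = 1/(7*((64030 - 350) - 326149)) = 1/(7*(63680 - 326149)) = (1/7)/(-262469) = (1/7)*(-1/262469) = -1/1837283 ≈ -5.4428e-7)
D - 1*(-279050) = -1/1837283 - 1*(-279050) = -1/1837283 + 279050 = 512693821149/1837283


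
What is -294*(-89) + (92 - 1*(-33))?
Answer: 26291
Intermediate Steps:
-294*(-89) + (92 - 1*(-33)) = 26166 + (92 + 33) = 26166 + 125 = 26291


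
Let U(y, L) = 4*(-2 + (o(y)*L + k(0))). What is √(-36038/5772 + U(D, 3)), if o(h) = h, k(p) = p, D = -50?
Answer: I*√3737058/78 ≈ 24.784*I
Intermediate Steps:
U(y, L) = -8 + 4*L*y (U(y, L) = 4*(-2 + (y*L + 0)) = 4*(-2 + (L*y + 0)) = 4*(-2 + L*y) = -8 + 4*L*y)
√(-36038/5772 + U(D, 3)) = √(-36038/5772 + (-8 + 4*3*(-50))) = √(-36038*1/5772 + (-8 - 600)) = √(-487/78 - 608) = √(-47911/78) = I*√3737058/78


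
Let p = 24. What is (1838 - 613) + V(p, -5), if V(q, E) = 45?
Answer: 1270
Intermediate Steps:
(1838 - 613) + V(p, -5) = (1838 - 613) + 45 = 1225 + 45 = 1270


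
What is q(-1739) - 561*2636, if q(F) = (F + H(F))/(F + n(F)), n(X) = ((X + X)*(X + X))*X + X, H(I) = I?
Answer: -8944117555427/6048243 ≈ -1.4788e+6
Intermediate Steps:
n(X) = X + 4*X³ (n(X) = ((2*X)*(2*X))*X + X = (4*X²)*X + X = 4*X³ + X = X + 4*X³)
q(F) = 2*F/(2*F + 4*F³) (q(F) = (F + F)/(F + (F + 4*F³)) = (2*F)/(2*F + 4*F³) = 2*F/(2*F + 4*F³))
q(-1739) - 561*2636 = 1/(1 + 2*(-1739)²) - 561*2636 = 1/(1 + 2*3024121) - 1*1478796 = 1/(1 + 6048242) - 1478796 = 1/6048243 - 1478796 = -8944117555427/6048243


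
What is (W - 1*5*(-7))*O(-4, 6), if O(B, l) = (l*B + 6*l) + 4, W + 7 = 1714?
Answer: 27872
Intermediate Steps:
W = 1707 (W = -7 + 1714 = 1707)
O(B, l) = 4 + 6*l + B*l (O(B, l) = (B*l + 6*l) + 4 = (6*l + B*l) + 4 = 4 + 6*l + B*l)
(W - 1*5*(-7))*O(-4, 6) = (1707 - 1*5*(-7))*(4 + 6*6 - 4*6) = (1707 - 5*(-7))*(4 + 36 - 24) = (1707 + 35)*16 = 1742*16 = 27872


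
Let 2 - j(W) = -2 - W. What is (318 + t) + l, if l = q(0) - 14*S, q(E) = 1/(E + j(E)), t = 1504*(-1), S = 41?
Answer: -7039/4 ≈ -1759.8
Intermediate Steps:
t = -1504
j(W) = 4 + W (j(W) = 2 - (-2 - W) = 2 + (2 + W) = 4 + W)
q(E) = 1/(4 + 2*E) (q(E) = 1/(E + (4 + E)) = 1/(4 + 2*E))
l = -2295/4 (l = 1/(2*(2 + 0)) - 14*41 = (½)/2 - 574 = (½)*(½) - 574 = ¼ - 574 = -2295/4 ≈ -573.75)
(318 + t) + l = (318 - 1504) - 2295/4 = -1186 - 2295/4 = -7039/4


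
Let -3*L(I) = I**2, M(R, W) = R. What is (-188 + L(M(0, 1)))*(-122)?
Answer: 22936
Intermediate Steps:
L(I) = -I**2/3
(-188 + L(M(0, 1)))*(-122) = (-188 - 1/3*0**2)*(-122) = (-188 - 1/3*0)*(-122) = (-188 + 0)*(-122) = -188*(-122) = 22936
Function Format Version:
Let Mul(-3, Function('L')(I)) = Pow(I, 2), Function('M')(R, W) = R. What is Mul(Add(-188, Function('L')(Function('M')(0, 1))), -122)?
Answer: 22936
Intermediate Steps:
Function('L')(I) = Mul(Rational(-1, 3), Pow(I, 2))
Mul(Add(-188, Function('L')(Function('M')(0, 1))), -122) = Mul(Add(-188, Mul(Rational(-1, 3), Pow(0, 2))), -122) = Mul(Add(-188, Mul(Rational(-1, 3), 0)), -122) = Mul(Add(-188, 0), -122) = Mul(-188, -122) = 22936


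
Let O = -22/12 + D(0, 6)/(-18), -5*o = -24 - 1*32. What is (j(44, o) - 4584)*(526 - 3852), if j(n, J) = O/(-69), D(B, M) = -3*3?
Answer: 3155988184/207 ≈ 1.5246e+7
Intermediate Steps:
D(B, M) = -9
o = 56/5 (o = -(-24 - 1*32)/5 = -(-24 - 32)/5 = -⅕*(-56) = 56/5 ≈ 11.200)
O = -4/3 (O = -22/12 - 9/(-18) = -22*1/12 - 9*(-1/18) = -11/6 + ½ = -4/3 ≈ -1.3333)
j(n, J) = 4/207 (j(n, J) = -4/3/(-69) = -4/3*(-1/69) = 4/207)
(j(44, o) - 4584)*(526 - 3852) = (4/207 - 4584)*(526 - 3852) = -948884/207*(-3326) = 3155988184/207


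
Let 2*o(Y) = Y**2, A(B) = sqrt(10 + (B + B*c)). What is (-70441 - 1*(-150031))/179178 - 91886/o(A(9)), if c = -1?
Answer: -2743925293/149315 ≈ -18377.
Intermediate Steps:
A(B) = sqrt(10) (A(B) = sqrt(10 + (B + B*(-1))) = sqrt(10 + (B - B)) = sqrt(10 + 0) = sqrt(10))
o(Y) = Y**2/2
(-70441 - 1*(-150031))/179178 - 91886/o(A(9)) = (-70441 - 1*(-150031))/179178 - 91886/((sqrt(10))**2/2) = (-70441 + 150031)*(1/179178) - 91886/((1/2)*10) = 79590*(1/179178) - 91886/5 = 13265/29863 - 91886*1/5 = 13265/29863 - 91886/5 = -2743925293/149315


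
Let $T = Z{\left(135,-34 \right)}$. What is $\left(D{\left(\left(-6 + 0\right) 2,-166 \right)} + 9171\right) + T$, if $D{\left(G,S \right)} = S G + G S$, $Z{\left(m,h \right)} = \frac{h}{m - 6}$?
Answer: $\frac{1696961}{129} \approx 13155.0$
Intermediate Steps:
$Z{\left(m,h \right)} = \frac{h}{-6 + m}$ ($Z{\left(m,h \right)} = \frac{h}{m - 6} = \frac{h}{-6 + m}$)
$T = - \frac{34}{129}$ ($T = - \frac{34}{-6 + 135} = - \frac{34}{129} \approx -0.26357$)
$D{\left(G,S \right)} = 2 G S$ ($D{\left(G,S \right)} = G S + G S = 2 G S$)
$\left(D{\left(\left(-6 + 0\right) 2,-166 \right)} + 9171\right) + T = \left(2 \left(-6 + 0\right) 2 \left(-166\right) + 9171\right) - \frac{34}{129} = \left(2 \left(\left(-6\right) 2\right) \left(-166\right) + 9171\right) - \frac{34}{129} = \left(2 \left(-12\right) \left(-166\right) + 9171\right) - \frac{34}{129} = \left(3984 + 9171\right) - \frac{34}{129} = 13155 - \frac{34}{129} = \frac{1696961}{129}$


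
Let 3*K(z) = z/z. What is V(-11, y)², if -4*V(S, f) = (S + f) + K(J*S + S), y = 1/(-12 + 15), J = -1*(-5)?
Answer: 961/144 ≈ 6.6736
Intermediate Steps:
J = 5
y = ⅓ (y = 1/3 = ⅓ ≈ 0.33333)
K(z) = ⅓ (K(z) = (z/z)/3 = (⅓)*1 = ⅓)
V(S, f) = -1/12 - S/4 - f/4 (V(S, f) = -((S + f) + ⅓)/4 = -(⅓ + S + f)/4 = -1/12 - S/4 - f/4)
V(-11, y)² = (-1/12 - ¼*(-11) - ¼*⅓)² = (-1/12 + 11/4 - 1/12)² = (31/12)² = 961/144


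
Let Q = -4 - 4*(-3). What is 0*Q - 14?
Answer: -14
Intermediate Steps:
Q = 8 (Q = -4 + 12 = 8)
0*Q - 14 = 0*8 - 14 = 0 - 14 = -14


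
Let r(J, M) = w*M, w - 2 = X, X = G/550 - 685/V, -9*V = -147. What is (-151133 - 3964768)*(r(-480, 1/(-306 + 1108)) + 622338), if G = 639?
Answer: -55363602778135613061/21613900 ≈ -2.5615e+12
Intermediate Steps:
V = 49/3 (V = -⅑*(-147) = 49/3 ≈ 16.333)
X = -1098939/26950 (X = 639/550 - 685/49/3 = 639*(1/550) - 685*3/49 = 639/550 - 2055/49 = -1098939/26950 ≈ -40.777)
w = -1045039/26950 (w = 2 - 1098939/26950 = -1045039/26950 ≈ -38.777)
r(J, M) = -1045039*M/26950
(-151133 - 3964768)*(r(-480, 1/(-306 + 1108)) + 622338) = (-151133 - 3964768)*(-1045039/(26950*(-306 + 1108)) + 622338) = -4115901*(-1045039/26950/802 + 622338) = -4115901*(-1045039/26950*1/802 + 622338) = -4115901*(-1045039/21613900 + 622338) = -4115901*13451150253161/21613900 = -55363602778135613061/21613900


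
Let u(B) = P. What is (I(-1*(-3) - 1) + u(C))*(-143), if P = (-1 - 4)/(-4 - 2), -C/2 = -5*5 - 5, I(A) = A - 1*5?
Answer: 1859/6 ≈ 309.83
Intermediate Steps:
I(A) = -5 + A (I(A) = A - 5 = -5 + A)
C = 60 (C = -2*(-5*5 - 5) = -2*(-25 - 5) = -2*(-30) = 60)
P = 5/6 (P = -5/(-6) = -5*(-1/6) = 5/6 ≈ 0.83333)
u(B) = 5/6
(I(-1*(-3) - 1) + u(C))*(-143) = ((-5 + (-1*(-3) - 1)) + 5/6)*(-143) = ((-5 + (3 - 1)) + 5/6)*(-143) = ((-5 + 2) + 5/6)*(-143) = (-3 + 5/6)*(-143) = -13/6*(-143) = 1859/6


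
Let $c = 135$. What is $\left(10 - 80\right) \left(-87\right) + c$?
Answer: $6225$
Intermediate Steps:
$\left(10 - 80\right) \left(-87\right) + c = \left(10 - 80\right) \left(-87\right) + 135 = \left(-70\right) \left(-87\right) + 135 = 6090 + 135 = 6225$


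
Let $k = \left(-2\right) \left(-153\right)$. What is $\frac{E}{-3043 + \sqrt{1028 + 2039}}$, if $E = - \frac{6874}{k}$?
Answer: $\frac{615223}{83311038} + \frac{3437 \sqrt{3067}}{1416287646} \approx 0.007519$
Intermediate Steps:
$k = 306$
$E = - \frac{3437}{153}$ ($E = - \frac{6874}{306} = \left(-6874\right) \frac{1}{306} = - \frac{3437}{153} \approx -22.464$)
$\frac{E}{-3043 + \sqrt{1028 + 2039}} = - \frac{3437}{153 \left(-3043 + \sqrt{1028 + 2039}\right)} = - \frac{3437}{153 \left(-3043 + \sqrt{3067}\right)}$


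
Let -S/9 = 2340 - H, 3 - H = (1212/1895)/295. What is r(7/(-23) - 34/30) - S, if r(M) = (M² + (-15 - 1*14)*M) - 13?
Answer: 56061627997544/2661518025 ≈ 21064.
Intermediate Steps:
r(M) = -13 + M² - 29*M (r(M) = (M² + (-15 - 14)*M) - 13 = (M² - 29*M) - 13 = -13 + M² - 29*M)
H = 1675863/559025 (H = 3 - 1212/1895/295 = 3 - 1212*(1/1895)/295 = 3 - 1212/(1895*295) = 3 - 1*1212/559025 = 3 - 1212/559025 = 1675863/559025 ≈ 2.9978)
S = -11757983733/559025 (S = -9*(2340 - 1*1675863/559025) = -9*(2340 - 1675863/559025) = -9*1306442637/559025 = -11757983733/559025 ≈ -21033.)
r(7/(-23) - 34/30) - S = (-13 + (7/(-23) - 34/30)² - 29*(7/(-23) - 34/30)) - 1*(-11757983733/559025) = (-13 + (7*(-1/23) - 34*1/30)² - 29*(7*(-1/23) - 34*1/30)) + 11757983733/559025 = (-13 + (-7/23 - 17/15)² - 29*(-7/23 - 17/15)) + 11757983733/559025 = (-13 + (-496/345)² - 29*(-496/345)) + 11757983733/559025 = (-13 + 246016/119025 + 14384/345) + 11757983733/559025 = 3661171/119025 + 11757983733/559025 = 56061627997544/2661518025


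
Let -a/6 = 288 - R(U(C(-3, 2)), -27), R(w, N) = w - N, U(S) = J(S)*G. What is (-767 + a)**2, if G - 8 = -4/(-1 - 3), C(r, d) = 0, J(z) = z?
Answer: 5442889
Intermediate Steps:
G = 9 (G = 8 - 4/(-1 - 3) = 8 - 4/(-4) = 8 - 4*(-1/4) = 8 + 1 = 9)
U(S) = 9*S (U(S) = S*9 = 9*S)
a = -1566 (a = -6*(288 - (9*0 - 1*(-27))) = -6*(288 - (0 + 27)) = -6*(288 - 1*27) = -6*(288 - 27) = -6*261 = -1566)
(-767 + a)**2 = (-767 - 1566)**2 = (-2333)**2 = 5442889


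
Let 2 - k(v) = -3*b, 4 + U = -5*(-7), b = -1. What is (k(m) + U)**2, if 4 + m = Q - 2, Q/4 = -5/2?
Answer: 900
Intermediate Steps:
Q = -10 (Q = 4*(-5/2) = -10)
m = -16 (m = -4 + (-10 - 2) = -4 - 12 = -16)
U = 31 (U = -4 - 5*(-7) = -4 + 35 = 31)
k(v) = -1 (k(v) = 2 - (-3)*(-1) = 2 - 1*3 = 2 - 3 = -1)
(k(m) + U)**2 = (-1 + 31)**2 = 30**2 = 900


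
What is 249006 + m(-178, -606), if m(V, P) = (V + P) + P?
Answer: 247616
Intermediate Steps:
m(V, P) = V + 2*P (m(V, P) = (P + V) + P = V + 2*P)
249006 + m(-178, -606) = 249006 + (-178 + 2*(-606)) = 249006 + (-178 - 1212) = 249006 - 1390 = 247616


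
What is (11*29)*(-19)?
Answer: -6061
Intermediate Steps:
(11*29)*(-19) = 319*(-19) = -6061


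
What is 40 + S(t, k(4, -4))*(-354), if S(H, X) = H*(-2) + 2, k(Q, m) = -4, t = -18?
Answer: -13412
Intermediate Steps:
S(H, X) = 2 - 2*H (S(H, X) = -2*H + 2 = 2 - 2*H)
40 + S(t, k(4, -4))*(-354) = 40 + (2 - 2*(-18))*(-354) = 40 + (2 + 36)*(-354) = 40 + 38*(-354) = 40 - 13452 = -13412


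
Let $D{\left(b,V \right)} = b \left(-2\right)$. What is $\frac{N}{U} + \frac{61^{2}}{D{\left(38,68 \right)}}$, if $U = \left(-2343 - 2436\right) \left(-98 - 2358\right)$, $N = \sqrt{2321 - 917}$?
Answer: $- \frac{3721}{76} + \frac{\sqrt{39}}{1956204} \approx -48.961$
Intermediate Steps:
$N = 6 \sqrt{39}$ ($N = \sqrt{1404} = 6 \sqrt{39} \approx 37.47$)
$D{\left(b,V \right)} = - 2 b$
$U = 11737224$ ($U = \left(-4779\right) \left(-2456\right) = 11737224$)
$\frac{N}{U} + \frac{61^{2}}{D{\left(38,68 \right)}} = \frac{6 \sqrt{39}}{11737224} + \frac{61^{2}}{\left(-2\right) 38} = 6 \sqrt{39} \cdot \frac{1}{11737224} + \frac{3721}{-76} = \frac{\sqrt{39}}{1956204} + 3721 \left(- \frac{1}{76}\right) = \frac{\sqrt{39}}{1956204} - \frac{3721}{76} = - \frac{3721}{76} + \frac{\sqrt{39}}{1956204}$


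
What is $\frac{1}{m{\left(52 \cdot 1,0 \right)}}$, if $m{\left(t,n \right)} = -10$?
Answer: $- \frac{1}{10} \approx -0.1$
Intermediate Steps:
$\frac{1}{m{\left(52 \cdot 1,0 \right)}} = \frac{1}{-10} = - \frac{1}{10}$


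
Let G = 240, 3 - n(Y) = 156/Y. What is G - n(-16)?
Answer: 909/4 ≈ 227.25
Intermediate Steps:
n(Y) = 3 - 156/Y
G - n(-16) = 240 - (3 - 156/(-16)) = 240 - (3 - 156*(-1/16)) = 240 - (3 + 39/4) = 240 - 1*51/4 = 240 - 51/4 = 909/4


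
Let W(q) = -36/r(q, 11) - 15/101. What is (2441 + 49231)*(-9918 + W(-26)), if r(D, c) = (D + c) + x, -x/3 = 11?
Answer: -51757633422/101 ≈ -5.1245e+8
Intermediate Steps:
x = -33 (x = -3*11 = -33)
r(D, c) = -33 + D + c (r(D, c) = (D + c) - 33 = -33 + D + c)
W(q) = -15/101 - 36/(-22 + q) (W(q) = -36/(-33 + q + 11) - 15/101 = -36/(-22 + q) - 15*1/101 = -36/(-22 + q) - 15/101 = -15/101 - 36/(-22 + q))
(2441 + 49231)*(-9918 + W(-26)) = (2441 + 49231)*(-9918 + 3*(-1102 - 5*(-26))/(101*(-22 - 26))) = 51672*(-9918 + (3/101)*(-1102 + 130)/(-48)) = 51672*(-9918 + (3/101)*(-1/48)*(-972)) = 51672*(-9918 + 243/404) = 51672*(-4006629/404) = -51757633422/101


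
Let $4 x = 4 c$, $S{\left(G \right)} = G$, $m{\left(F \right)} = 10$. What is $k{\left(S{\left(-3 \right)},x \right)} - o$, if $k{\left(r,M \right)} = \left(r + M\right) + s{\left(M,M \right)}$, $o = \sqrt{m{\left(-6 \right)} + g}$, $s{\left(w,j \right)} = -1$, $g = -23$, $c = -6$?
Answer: $-10 - i \sqrt{13} \approx -10.0 - 3.6056 i$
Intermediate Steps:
$x = -6$ ($x = \frac{4 \left(-6\right)}{4} = \frac{1}{4} \left(-24\right) = -6$)
$o = i \sqrt{13}$ ($o = \sqrt{10 - 23} = \sqrt{-13} = i \sqrt{13} \approx 3.6056 i$)
$k{\left(r,M \right)} = -1 + M + r$ ($k{\left(r,M \right)} = \left(r + M\right) - 1 = \left(M + r\right) - 1 = -1 + M + r$)
$k{\left(S{\left(-3 \right)},x \right)} - o = \left(-1 - 6 - 3\right) - i \sqrt{13} = -10 - i \sqrt{13}$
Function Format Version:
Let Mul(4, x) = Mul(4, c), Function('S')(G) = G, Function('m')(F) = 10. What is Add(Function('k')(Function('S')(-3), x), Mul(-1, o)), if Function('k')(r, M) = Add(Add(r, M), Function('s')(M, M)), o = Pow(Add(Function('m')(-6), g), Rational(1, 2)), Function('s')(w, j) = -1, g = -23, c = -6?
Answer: Add(-10, Mul(-1, I, Pow(13, Rational(1, 2)))) ≈ Add(-10.000, Mul(-3.6056, I))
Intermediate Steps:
x = -6 (x = Mul(Rational(1, 4), Mul(4, -6)) = Mul(Rational(1, 4), -24) = -6)
o = Mul(I, Pow(13, Rational(1, 2))) (o = Pow(Add(10, -23), Rational(1, 2)) = Pow(-13, Rational(1, 2)) = Mul(I, Pow(13, Rational(1, 2))) ≈ Mul(3.6056, I))
Function('k')(r, M) = Add(-1, M, r) (Function('k')(r, M) = Add(Add(r, M), -1) = Add(Add(M, r), -1) = Add(-1, M, r))
Add(Function('k')(Function('S')(-3), x), Mul(-1, o)) = Add(Add(-1, -6, -3), Mul(-1, Mul(I, Pow(13, Rational(1, 2))))) = Add(-10, Mul(-1, I, Pow(13, Rational(1, 2))))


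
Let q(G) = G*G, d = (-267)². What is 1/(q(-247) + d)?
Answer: 1/132298 ≈ 7.5587e-6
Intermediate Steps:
d = 71289
q(G) = G²
1/(q(-247) + d) = 1/((-247)² + 71289) = 1/(61009 + 71289) = 1/132298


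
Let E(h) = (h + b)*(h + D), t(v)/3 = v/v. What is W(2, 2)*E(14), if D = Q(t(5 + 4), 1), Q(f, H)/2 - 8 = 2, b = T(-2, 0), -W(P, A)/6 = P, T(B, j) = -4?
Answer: -4080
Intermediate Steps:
W(P, A) = -6*P
b = -4
t(v) = 3 (t(v) = 3*(v/v) = 3*1 = 3)
Q(f, H) = 20 (Q(f, H) = 16 + 2*2 = 16 + 4 = 20)
D = 20
E(h) = (-4 + h)*(20 + h) (E(h) = (h - 4)*(h + 20) = (-4 + h)*(20 + h))
W(2, 2)*E(14) = (-6*2)*(-80 + 14**2 + 16*14) = -12*(-80 + 196 + 224) = -12*340 = -4080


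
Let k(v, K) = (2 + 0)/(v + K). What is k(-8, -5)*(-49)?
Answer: 98/13 ≈ 7.5385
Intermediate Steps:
k(v, K) = 2/(K + v)
k(-8, -5)*(-49) = (2/(-5 - 8))*(-49) = (2/(-13))*(-49) = (2*(-1/13))*(-49) = -2/13*(-49) = 98/13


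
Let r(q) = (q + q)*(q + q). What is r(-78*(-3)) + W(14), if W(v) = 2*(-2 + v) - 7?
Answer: 219041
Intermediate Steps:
r(q) = 4*q² (r(q) = (2*q)*(2*q) = 4*q²)
W(v) = -11 + 2*v (W(v) = (-4 + 2*v) - 7 = -11 + 2*v)
r(-78*(-3)) + W(14) = 4*(-78*(-3))² + (-11 + 2*14) = 4*234² + (-11 + 28) = 4*54756 + 17 = 219024 + 17 = 219041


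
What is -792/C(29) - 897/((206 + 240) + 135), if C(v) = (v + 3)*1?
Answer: -61107/2324 ≈ -26.294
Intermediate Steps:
C(v) = 3 + v (C(v) = (3 + v)*1 = 3 + v)
-792/C(29) - 897/((206 + 240) + 135) = -792/(3 + 29) - 897/((206 + 240) + 135) = -792/32 - 897/(446 + 135) = -792*1/32 - 897/581 = -99/4 - 897*1/581 = -99/4 - 897/581 = -61107/2324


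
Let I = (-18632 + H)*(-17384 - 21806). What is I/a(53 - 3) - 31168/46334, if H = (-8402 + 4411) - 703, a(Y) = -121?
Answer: -21178020877644/2803207 ≈ -7.5549e+6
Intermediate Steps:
H = -4694 (H = -3991 - 703 = -4694)
I = 914145940 (I = (-18632 - 4694)*(-17384 - 21806) = -23326*(-39190) = 914145940)
I/a(53 - 3) - 31168/46334 = 914145940/(-121) - 31168/46334 = 914145940*(-1/121) - 31168*1/46334 = -914145940/121 - 15584/23167 = -21178020877644/2803207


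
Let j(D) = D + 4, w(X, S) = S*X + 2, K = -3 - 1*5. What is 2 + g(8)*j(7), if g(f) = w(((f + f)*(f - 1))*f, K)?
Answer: -78824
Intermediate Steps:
K = -8 (K = -3 - 5 = -8)
w(X, S) = 2 + S*X
j(D) = 4 + D
g(f) = 2 - 16*f²*(-1 + f) (g(f) = 2 - 8*(f + f)*(f - 1)*f = 2 - 8*(2*f)*(-1 + f)*f = 2 - 8*2*f*(-1 + f)*f = 2 - 16*f²*(-1 + f))
2 + g(8)*j(7) = 2 + (2 + 16*8²*(1 - 1*8))*(4 + 7) = 2 + (2 + 16*64*(1 - 8))*11 = 2 + (2 + 16*64*(-7))*11 = 2 + (2 - 7168)*11 = 2 - 7166*11 = 2 - 78826 = -78824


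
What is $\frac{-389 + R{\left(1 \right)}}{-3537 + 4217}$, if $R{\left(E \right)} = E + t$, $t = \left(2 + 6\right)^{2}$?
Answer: $- \frac{81}{170} \approx -0.47647$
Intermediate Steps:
$t = 64$ ($t = 8^{2} = 64$)
$R{\left(E \right)} = 64 + E$ ($R{\left(E \right)} = E + 64 = 64 + E$)
$\frac{-389 + R{\left(1 \right)}}{-3537 + 4217} = \frac{-389 + \left(64 + 1\right)}{-3537 + 4217} = \frac{-389 + 65}{680} = \left(-324\right) \frac{1}{680} = - \frac{81}{170}$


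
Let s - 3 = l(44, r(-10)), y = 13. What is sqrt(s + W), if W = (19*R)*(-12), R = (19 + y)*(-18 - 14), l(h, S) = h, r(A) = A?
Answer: sqrt(233519) ≈ 483.24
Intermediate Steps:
R = -1024 (R = (19 + 13)*(-18 - 14) = 32*(-32) = -1024)
s = 47 (s = 3 + 44 = 47)
W = 233472 (W = (19*(-1024))*(-12) = -19456*(-12) = 233472)
sqrt(s + W) = sqrt(47 + 233472) = sqrt(233519)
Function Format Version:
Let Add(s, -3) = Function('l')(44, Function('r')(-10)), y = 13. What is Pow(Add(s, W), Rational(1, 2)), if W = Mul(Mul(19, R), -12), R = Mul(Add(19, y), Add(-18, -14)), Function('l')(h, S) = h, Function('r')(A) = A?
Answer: Pow(233519, Rational(1, 2)) ≈ 483.24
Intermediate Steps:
R = -1024 (R = Mul(Add(19, 13), Add(-18, -14)) = Mul(32, -32) = -1024)
s = 47 (s = Add(3, 44) = 47)
W = 233472 (W = Mul(Mul(19, -1024), -12) = Mul(-19456, -12) = 233472)
Pow(Add(s, W), Rational(1, 2)) = Pow(Add(47, 233472), Rational(1, 2)) = Pow(233519, Rational(1, 2))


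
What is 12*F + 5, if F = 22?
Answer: 269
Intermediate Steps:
12*F + 5 = 12*22 + 5 = 264 + 5 = 269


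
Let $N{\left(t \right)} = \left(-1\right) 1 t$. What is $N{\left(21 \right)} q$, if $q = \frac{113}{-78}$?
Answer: $\frac{791}{26} \approx 30.423$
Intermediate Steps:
$N{\left(t \right)} = - t$
$q = - \frac{113}{78}$ ($q = 113 \left(- \frac{1}{78}\right) = - \frac{113}{78} \approx -1.4487$)
$N{\left(21 \right)} q = \left(-1\right) 21 \left(- \frac{113}{78}\right) = \left(-21\right) \left(- \frac{113}{78}\right) = \frac{791}{26}$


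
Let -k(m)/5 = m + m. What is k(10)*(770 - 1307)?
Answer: 53700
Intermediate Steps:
k(m) = -10*m (k(m) = -5*(m + m) = -10*m)
k(10)*(770 - 1307) = (-10*10)*(770 - 1307) = -100*(-537) = 53700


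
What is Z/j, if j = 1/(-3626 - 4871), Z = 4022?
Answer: -34174934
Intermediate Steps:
j = -1/8497 (j = 1/(-8497) = -1/8497 ≈ -0.00011769)
Z/j = 4022/(-1/8497) = 4022*(-8497) = -34174934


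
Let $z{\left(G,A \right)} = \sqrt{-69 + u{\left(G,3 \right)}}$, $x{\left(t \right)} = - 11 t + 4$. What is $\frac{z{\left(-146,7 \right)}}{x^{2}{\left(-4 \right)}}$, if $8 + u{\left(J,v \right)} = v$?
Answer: $\frac{i \sqrt{74}}{2304} \approx 0.0037336 i$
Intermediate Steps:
$x{\left(t \right)} = 4 - 11 t$
$u{\left(J,v \right)} = -8 + v$
$z{\left(G,A \right)} = i \sqrt{74}$ ($z{\left(G,A \right)} = \sqrt{-69 + \left(-8 + 3\right)} = \sqrt{-69 - 5} = \sqrt{-74} = i \sqrt{74}$)
$\frac{z{\left(-146,7 \right)}}{x^{2}{\left(-4 \right)}} = \frac{i \sqrt{74}}{\left(4 - -44\right)^{2}} = \frac{i \sqrt{74}}{\left(4 + 44\right)^{2}} = \frac{i \sqrt{74}}{48^{2}} = \frac{i \sqrt{74}}{2304}$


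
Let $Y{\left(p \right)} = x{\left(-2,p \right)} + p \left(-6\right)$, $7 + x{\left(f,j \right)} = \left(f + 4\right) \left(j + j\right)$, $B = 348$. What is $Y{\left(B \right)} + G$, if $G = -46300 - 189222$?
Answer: $-236225$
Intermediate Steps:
$x{\left(f,j \right)} = -7 + 2 j \left(4 + f\right)$ ($x{\left(f,j \right)} = -7 + \left(f + 4\right) \left(j + j\right) = -7 + \left(4 + f\right) 2 j = -7 + 2 j \left(4 + f\right)$)
$Y{\left(p \right)} = -7 - 2 p$ ($Y{\left(p \right)} = \left(-7 + 8 p + 2 \left(-2\right) p\right) + p \left(-6\right) = \left(-7 + 8 p - 4 p\right) - 6 p = \left(-7 + 4 p\right) - 6 p = -7 - 2 p$)
$G = -235522$
$Y{\left(B \right)} + G = \left(-7 - 696\right) - 235522 = -703 - 235522 = -236225$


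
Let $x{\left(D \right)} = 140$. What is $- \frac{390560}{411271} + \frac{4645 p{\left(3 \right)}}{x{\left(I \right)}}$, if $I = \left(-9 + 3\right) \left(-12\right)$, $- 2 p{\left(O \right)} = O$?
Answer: $- \frac{166869091}{3290168} \approx -50.717$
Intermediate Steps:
$p{\left(O \right)} = - \frac{O}{2}$
$I = 72$ ($I = \left(-6\right) \left(-12\right) = 72$)
$- \frac{390560}{411271} + \frac{4645 p{\left(3 \right)}}{x{\left(I \right)}} = - \frac{390560}{411271} + \frac{4645 \left(\left(- \frac{1}{2}\right) 3\right)}{140} = \left(-390560\right) \frac{1}{411271} + 4645 \left(- \frac{3}{2}\right) \frac{1}{140} = - \frac{390560}{411271} - \frac{2787}{56} = - \frac{166869091}{3290168}$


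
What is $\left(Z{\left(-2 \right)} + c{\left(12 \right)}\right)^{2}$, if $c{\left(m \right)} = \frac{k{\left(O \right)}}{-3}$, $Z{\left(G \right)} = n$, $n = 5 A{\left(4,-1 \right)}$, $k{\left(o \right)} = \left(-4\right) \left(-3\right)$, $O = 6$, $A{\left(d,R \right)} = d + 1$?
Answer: $441$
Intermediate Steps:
$A{\left(d,R \right)} = 1 + d$
$k{\left(o \right)} = 12$
$n = 25$ ($n = 5 \left(1 + 4\right) = 5 \cdot 5 = 25$)
$Z{\left(G \right)} = 25$
$c{\left(m \right)} = -4$ ($c{\left(m \right)} = \frac{12}{-3} = 12 \left(- \frac{1}{3}\right) = -4$)
$\left(Z{\left(-2 \right)} + c{\left(12 \right)}\right)^{2} = \left(25 - 4\right)^{2} = 21^{2} = 441$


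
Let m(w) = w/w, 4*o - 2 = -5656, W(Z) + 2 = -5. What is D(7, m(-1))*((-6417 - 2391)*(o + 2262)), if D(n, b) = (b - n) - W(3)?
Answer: -7473588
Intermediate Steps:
W(Z) = -7 (W(Z) = -2 - 5 = -7)
o = -2827/2 (o = ½ + (¼)*(-5656) = ½ - 1414 = -2827/2 ≈ -1413.5)
m(w) = 1
D(n, b) = 7 + b - n (D(n, b) = (b - n) - 1*(-7) = (b - n) + 7 = 7 + b - n)
D(7, m(-1))*((-6417 - 2391)*(o + 2262)) = (7 + 1 - 1*7)*((-6417 - 2391)*(-2827/2 + 2262)) = (7 + 1 - 7)*(-8808*1697/2) = 1*(-7473588) = -7473588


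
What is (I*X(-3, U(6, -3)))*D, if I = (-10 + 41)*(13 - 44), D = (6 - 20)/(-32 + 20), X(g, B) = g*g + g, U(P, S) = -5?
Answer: -6727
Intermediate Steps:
X(g, B) = g + g**2 (X(g, B) = g**2 + g = g + g**2)
D = 7/6 (D = -14/(-12) = -14*(-1/12) = 7/6 ≈ 1.1667)
I = -961 (I = 31*(-31) = -961)
(I*X(-3, U(6, -3)))*D = -(-2883)*(1 - 3)*(7/6) = -(-2883)*(-2)*(7/6) = -961*6*(7/6) = -5766*7/6 = -6727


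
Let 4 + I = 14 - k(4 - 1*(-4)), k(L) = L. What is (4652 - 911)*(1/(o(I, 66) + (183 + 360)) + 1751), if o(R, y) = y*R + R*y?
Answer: 1762083326/269 ≈ 6.5505e+6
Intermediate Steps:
I = 2 (I = -4 + (14 - (4 - 1*(-4))) = -4 + (14 - (4 + 4)) = -4 + (14 - 1*8) = -4 + (14 - 8) = -4 + 6 = 2)
o(R, y) = 2*R*y (o(R, y) = R*y + R*y = 2*R*y)
(4652 - 911)*(1/(o(I, 66) + (183 + 360)) + 1751) = (4652 - 911)*(1/(2*2*66 + (183 + 360)) + 1751) = 3741*(1/(264 + 543) + 1751) = 3741*(1/807 + 1751) = 3741*(1413058/807) = 1762083326/269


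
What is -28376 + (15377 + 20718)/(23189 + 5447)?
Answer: -812539041/28636 ≈ -28375.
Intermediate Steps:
-28376 + (15377 + 20718)/(23189 + 5447) = -28376 + 36095/28636 = -812539041/28636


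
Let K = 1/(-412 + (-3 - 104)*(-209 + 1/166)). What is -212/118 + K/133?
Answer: -51369704588/28592576873 ≈ -1.7966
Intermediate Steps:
K = 166/3643759 (K = 1/(-412 - 107*(-209 + 1/166)) = 1/(-412 - 107*(-34693/166)) = 1/(-412 + 3712151/166) = 1/(3643759/166) = 166/3643759 ≈ 4.5557e-5)
-212/118 + K/133 = -212/118 + (166/3643759)/133 = -212*1/118 + (166/3643759)*(1/133) = -106/59 + 166/484619947 = -51369704588/28592576873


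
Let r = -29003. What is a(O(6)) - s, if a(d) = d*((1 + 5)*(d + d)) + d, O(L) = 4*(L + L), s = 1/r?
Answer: 803267089/29003 ≈ 27696.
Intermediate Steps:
s = -1/29003 (s = 1/(-29003) = -1/29003 ≈ -3.4479e-5)
O(L) = 8*L (O(L) = 4*(2*L) = 8*L)
a(d) = d + 12*d² (a(d) = d*(6*(2*d)) + d = d*(12*d) + d = 12*d² + d = d + 12*d²)
a(O(6)) - s = (8*6)*(1 + 12*(8*6)) - 1*(-1/29003) = 48*(1 + 12*48) + 1/29003 = 48*(1 + 576) + 1/29003 = 48*577 + 1/29003 = 27696 + 1/29003 = 803267089/29003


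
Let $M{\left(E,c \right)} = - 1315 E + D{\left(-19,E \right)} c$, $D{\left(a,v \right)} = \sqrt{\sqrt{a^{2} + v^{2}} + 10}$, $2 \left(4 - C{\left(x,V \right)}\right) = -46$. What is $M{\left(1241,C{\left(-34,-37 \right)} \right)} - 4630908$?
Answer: $-6262823 + 27 \sqrt{10 + \sqrt{1540442}} \approx -6.2619 \cdot 10^{6}$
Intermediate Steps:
$C{\left(x,V \right)} = 27$ ($C{\left(x,V \right)} = 4 - -23 = 4 + 23 = 27$)
$D{\left(a,v \right)} = \sqrt{10 + \sqrt{a^{2} + v^{2}}}$
$M{\left(E,c \right)} = - 1315 E + c \sqrt{10 + \sqrt{361 + E^{2}}}$ ($M{\left(E,c \right)} = - 1315 E + \sqrt{10 + \sqrt{\left(-19\right)^{2} + E^{2}}} c = - 1315 E + \sqrt{10 + \sqrt{361 + E^{2}}} c = - 1315 E + c \sqrt{10 + \sqrt{361 + E^{2}}}$)
$M{\left(1241,C{\left(-34,-37 \right)} \right)} - 4630908 = \left(\left(-1315\right) 1241 + 27 \sqrt{10 + \sqrt{361 + 1241^{2}}}\right) - 4630908 = \left(-1631915 + 27 \sqrt{10 + \sqrt{361 + 1540081}}\right) - 4630908 = \left(-1631915 + 27 \sqrt{10 + \sqrt{1540442}}\right) - 4630908 = -6262823 + 27 \sqrt{10 + \sqrt{1540442}}$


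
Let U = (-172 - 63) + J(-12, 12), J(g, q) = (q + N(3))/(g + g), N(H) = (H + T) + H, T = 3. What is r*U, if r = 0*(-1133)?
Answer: 0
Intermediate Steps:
N(H) = 3 + 2*H (N(H) = (H + 3) + H = (3 + H) + H = 3 + 2*H)
J(g, q) = (9 + q)/(2*g) (J(g, q) = (q + (3 + 2*3))/(g + g) = (q + (3 + 6))/((2*g)) = (q + 9)*(1/(2*g)) = (9 + q)*(1/(2*g)) = (9 + q)/(2*g))
r = 0
U = -1887/8 (U = (-172 - 63) + (1/2)*(9 + 12)/(-12) = -235 + (1/2)*(-1/12)*21 = -235 - 7/8 = -1887/8 ≈ -235.88)
r*U = 0*(-1887/8) = 0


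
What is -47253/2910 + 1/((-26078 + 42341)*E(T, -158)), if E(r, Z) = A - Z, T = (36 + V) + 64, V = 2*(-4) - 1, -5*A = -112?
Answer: -57763743469/3557287305 ≈ -16.238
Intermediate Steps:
A = 112/5 (A = -⅕*(-112) = 112/5 ≈ 22.400)
V = -9 (V = -8 - 1 = -9)
T = 91 (T = (36 - 9) + 64 = 27 + 64 = 91)
E(r, Z) = 112/5 - Z
-47253/2910 + 1/((-26078 + 42341)*E(T, -158)) = -47253/2910 + 1/((-26078 + 42341)*(112/5 - 1*(-158))) = -47253*1/2910 + 1/(16263*(112/5 + 158)) = -15751/970 + 1/(16263*(902/5)) = -15751/970 + (1/16263)*(5/902) = -15751/970 + 5/14669226 = -57763743469/3557287305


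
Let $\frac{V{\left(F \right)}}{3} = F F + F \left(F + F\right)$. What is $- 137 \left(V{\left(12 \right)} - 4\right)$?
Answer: $-177004$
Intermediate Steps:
$V{\left(F \right)} = 9 F^{2}$ ($V{\left(F \right)} = 3 \left(F F + F \left(F + F\right)\right) = 3 \left(F^{2} + F 2 F\right) = 3 \left(F^{2} + 2 F^{2}\right) = 3 \cdot 3 F^{2} = 9 F^{2}$)
$- 137 \left(V{\left(12 \right)} - 4\right) = - 137 \left(9 \cdot 12^{2} - 4\right) = - 137 \left(9 \cdot 144 - 4\right) = - 137 \left(1296 - 4\right) = \left(-137\right) 1292 = -177004$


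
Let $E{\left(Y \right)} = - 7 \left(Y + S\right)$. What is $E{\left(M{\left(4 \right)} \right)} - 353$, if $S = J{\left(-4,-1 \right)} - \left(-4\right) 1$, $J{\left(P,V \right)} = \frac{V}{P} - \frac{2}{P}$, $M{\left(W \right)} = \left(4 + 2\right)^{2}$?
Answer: $- \frac{2553}{4} \approx -638.25$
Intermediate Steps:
$M{\left(W \right)} = 36$ ($M{\left(W \right)} = 6^{2} = 36$)
$J{\left(P,V \right)} = - \frac{2}{P} + \frac{V}{P}$
$S = \frac{19}{4}$ ($S = \frac{-2 - 1}{-4} - \left(-4\right) 1 = \left(- \frac{1}{4}\right) \left(-3\right) - -4 = \frac{3}{4} + 4 = \frac{19}{4} \approx 4.75$)
$E{\left(Y \right)} = - \frac{133}{4} - 7 Y$ ($E{\left(Y \right)} = - 7 \left(Y + \frac{19}{4}\right) = - 7 \left(\frac{19}{4} + Y\right) = - \frac{133}{4} - 7 Y$)
$E{\left(M{\left(4 \right)} \right)} - 353 = \left(- \frac{133}{4} - 252\right) - 353 = - \frac{1141}{4} - 353 = - \frac{2553}{4}$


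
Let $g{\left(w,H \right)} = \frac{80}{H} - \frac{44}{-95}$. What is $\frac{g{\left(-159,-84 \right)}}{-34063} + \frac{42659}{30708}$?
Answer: $\frac{966317179141}{695594391660} \approx 1.3892$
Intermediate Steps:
$g{\left(w,H \right)} = \frac{44}{95} + \frac{80}{H}$ ($g{\left(w,H \right)} = \frac{80}{H} - - \frac{44}{95} = \frac{80}{H} + \frac{44}{95} = \frac{44}{95} + \frac{80}{H}$)
$\frac{g{\left(-159,-84 \right)}}{-34063} + \frac{42659}{30708} = \frac{\frac{44}{95} + \frac{80}{-84}}{-34063} + \frac{42659}{30708} = \left(\frac{44}{95} + 80 \left(- \frac{1}{84}\right)\right) \left(- \frac{1}{34063}\right) + 42659 \cdot \frac{1}{30708} = \left(\frac{44}{95} - \frac{20}{21}\right) \left(- \frac{1}{34063}\right) + \frac{42659}{30708} = \left(- \frac{976}{1995}\right) \left(- \frac{1}{34063}\right) + \frac{42659}{30708} = \frac{976}{67955685} + \frac{42659}{30708} = \frac{966317179141}{695594391660}$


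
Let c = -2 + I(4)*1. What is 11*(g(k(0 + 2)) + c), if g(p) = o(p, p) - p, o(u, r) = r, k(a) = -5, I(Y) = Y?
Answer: 22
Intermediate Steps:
c = 2 (c = -2 + 4*1 = -2 + 4 = 2)
g(p) = 0 (g(p) = p - p = 0)
11*(g(k(0 + 2)) + c) = 11*(0 + 2) = 11*2 = 22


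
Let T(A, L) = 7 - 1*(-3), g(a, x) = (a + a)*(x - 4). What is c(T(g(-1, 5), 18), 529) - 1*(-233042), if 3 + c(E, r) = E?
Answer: 233049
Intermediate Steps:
g(a, x) = 2*a*(-4 + x) (g(a, x) = (2*a)*(-4 + x) = 2*a*(-4 + x))
T(A, L) = 10 (T(A, L) = 7 + 3 = 10)
c(E, r) = -3 + E
c(T(g(-1, 5), 18), 529) - 1*(-233042) = (-3 + 10) - 1*(-233042) = 7 + 233042 = 233049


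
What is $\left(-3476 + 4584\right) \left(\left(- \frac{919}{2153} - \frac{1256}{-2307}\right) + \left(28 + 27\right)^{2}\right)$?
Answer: $\frac{16648443811480}{4966971} \approx 3.3518 \cdot 10^{6}$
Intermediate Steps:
$\left(-3476 + 4584\right) \left(\left(- \frac{919}{2153} - \frac{1256}{-2307}\right) + \left(28 + 27\right)^{2}\right) = 1108 \left(\left(\left(-919\right) \frac{1}{2153} - - \frac{1256}{2307}\right) + 55^{2}\right) = 1108 \left(\left(- \frac{919}{2153} + \frac{1256}{2307}\right) + 3025\right) = 1108 \left(\frac{584035}{4966971} + 3025\right) = 1108 \cdot \frac{15025671310}{4966971} = \frac{16648443811480}{4966971}$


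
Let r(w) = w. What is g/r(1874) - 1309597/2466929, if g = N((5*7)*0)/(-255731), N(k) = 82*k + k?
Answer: -1309597/2466929 ≈ -0.53086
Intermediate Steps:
N(k) = 83*k
g = 0 (g = (83*((5*7)*0))/(-255731) = (83*(35*0))*(-1/255731) = (83*0)*(-1/255731) = 0*(-1/255731) = 0)
g/r(1874) - 1309597/2466929 = 0/1874 - 1309597/2466929 = 0*(1/1874) - 1309597*1/2466929 = 0 - 1309597/2466929 = -1309597/2466929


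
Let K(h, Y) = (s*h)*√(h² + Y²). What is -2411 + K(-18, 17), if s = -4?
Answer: -2411 + 72*√613 ≈ -628.36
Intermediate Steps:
K(h, Y) = -4*h*√(Y² + h²) (K(h, Y) = (-4*h)*√(h² + Y²) = (-4*h)*√(Y² + h²) = -4*h*√(Y² + h²))
-2411 + K(-18, 17) = -2411 - 4*(-18)*√(17² + (-18)²) = -2411 - 4*(-18)*√(289 + 324) = -2411 - 4*(-18)*√613 = -2411 + 72*√613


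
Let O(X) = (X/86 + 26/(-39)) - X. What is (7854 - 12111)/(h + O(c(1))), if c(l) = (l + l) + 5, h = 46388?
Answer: -1098306/11966147 ≈ -0.091784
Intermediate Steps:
c(l) = 5 + 2*l (c(l) = 2*l + 5 = 5 + 2*l)
O(X) = -⅔ - 85*X/86 (O(X) = (X*(1/86) + 26*(-1/39)) - X = (X/86 - ⅔) - X = (-⅔ + X/86) - X = -⅔ - 85*X/86)
(7854 - 12111)/(h + O(c(1))) = (7854 - 12111)/(46388 + (-⅔ - 85*(5 + 2*1)/86)) = -4257/(46388 + (-⅔ - 85*(5 + 2)/86)) = -4257/(46388 + (-⅔ - 85/86*7)) = -4257/(46388 + (-⅔ - 595/86)) = -4257/(46388 - 1957/258) = -4257/11966147/258 = -4257*258/11966147 = -1098306/11966147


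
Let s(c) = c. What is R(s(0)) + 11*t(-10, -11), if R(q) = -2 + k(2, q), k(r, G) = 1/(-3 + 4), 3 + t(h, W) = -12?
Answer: -166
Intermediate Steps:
t(h, W) = -15 (t(h, W) = -3 - 12 = -15)
k(r, G) = 1 (k(r, G) = 1/1 = 1)
R(q) = -1 (R(q) = -2 + 1 = -1)
R(s(0)) + 11*t(-10, -11) = -1 + 11*(-15) = -1 - 165 = -166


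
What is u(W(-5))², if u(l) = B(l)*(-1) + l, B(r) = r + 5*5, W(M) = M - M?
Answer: 625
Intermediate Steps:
W(M) = 0
B(r) = 25 + r (B(r) = r + 25 = 25 + r)
u(l) = -25 (u(l) = (25 + l)*(-1) + l = (-25 - l) + l = -25)
u(W(-5))² = (-25)² = 625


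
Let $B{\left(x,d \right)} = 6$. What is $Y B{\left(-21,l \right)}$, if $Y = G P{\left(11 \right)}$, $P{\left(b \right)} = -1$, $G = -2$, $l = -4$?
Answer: $12$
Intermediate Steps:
$Y = 2$ ($Y = \left(-2\right) \left(-1\right) = 2$)
$Y B{\left(-21,l \right)} = 2 \cdot 6 = 12$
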